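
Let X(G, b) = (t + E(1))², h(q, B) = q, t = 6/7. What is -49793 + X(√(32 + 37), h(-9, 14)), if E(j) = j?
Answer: -2439688/49 ≈ -49790.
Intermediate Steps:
t = 6/7 (t = 6*(⅐) = 6/7 ≈ 0.85714)
X(G, b) = 169/49 (X(G, b) = (6/7 + 1)² = (13/7)² = 169/49)
-49793 + X(√(32 + 37), h(-9, 14)) = -49793 + 169/49 = -2439688/49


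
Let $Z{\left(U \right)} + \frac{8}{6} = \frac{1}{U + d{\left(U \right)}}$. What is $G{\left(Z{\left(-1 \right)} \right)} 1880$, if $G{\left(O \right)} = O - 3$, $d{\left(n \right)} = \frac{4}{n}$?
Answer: $- \frac{25568}{3} \approx -8522.7$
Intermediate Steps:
$Z{\left(U \right)} = - \frac{4}{3} + \frac{1}{U + \frac{4}{U}}$
$G{\left(O \right)} = -3 + O$ ($G{\left(O \right)} = O - 3 = -3 + O$)
$G{\left(Z{\left(-1 \right)} \right)} 1880 = \left(-3 + \frac{-16 - - (-3 + 4 \left(-1\right))}{3 \left(4 + \left(-1\right)^{2}\right)}\right) 1880 = \left(-3 + \frac{-16 - - (-3 - 4)}{3 \left(4 + 1\right)}\right) 1880 = \left(-3 + \frac{-16 - \left(-1\right) \left(-7\right)}{3 \cdot 5}\right) 1880 = \left(-3 + \frac{1}{3} \cdot \frac{1}{5} \left(-16 - 7\right)\right) 1880 = \left(-3 + \frac{1}{3} \cdot \frac{1}{5} \left(-23\right)\right) 1880 = \left(-3 - \frac{23}{15}\right) 1880 = \left(- \frac{68}{15}\right) 1880 = - \frac{25568}{3}$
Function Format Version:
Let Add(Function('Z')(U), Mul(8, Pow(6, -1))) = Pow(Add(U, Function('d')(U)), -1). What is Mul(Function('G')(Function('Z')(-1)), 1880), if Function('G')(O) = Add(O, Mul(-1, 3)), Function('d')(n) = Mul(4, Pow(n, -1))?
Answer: Rational(-25568, 3) ≈ -8522.7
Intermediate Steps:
Function('Z')(U) = Add(Rational(-4, 3), Pow(Add(U, Mul(4, Pow(U, -1))), -1))
Function('G')(O) = Add(-3, O) (Function('G')(O) = Add(O, -3) = Add(-3, O))
Mul(Function('G')(Function('Z')(-1)), 1880) = Mul(Add(-3, Mul(Rational(1, 3), Pow(Add(4, Pow(-1, 2)), -1), Add(-16, Mul(-1, -1, Add(-3, Mul(4, -1)))))), 1880) = Mul(Add(-3, Mul(Rational(1, 3), Pow(Add(4, 1), -1), Add(-16, Mul(-1, -1, Add(-3, -4))))), 1880) = Mul(Add(-3, Mul(Rational(1, 3), Pow(5, -1), Add(-16, Mul(-1, -1, -7)))), 1880) = Mul(Add(-3, Mul(Rational(1, 3), Rational(1, 5), Add(-16, -7))), 1880) = Mul(Add(-3, Mul(Rational(1, 3), Rational(1, 5), -23)), 1880) = Mul(Add(-3, Rational(-23, 15)), 1880) = Mul(Rational(-68, 15), 1880) = Rational(-25568, 3)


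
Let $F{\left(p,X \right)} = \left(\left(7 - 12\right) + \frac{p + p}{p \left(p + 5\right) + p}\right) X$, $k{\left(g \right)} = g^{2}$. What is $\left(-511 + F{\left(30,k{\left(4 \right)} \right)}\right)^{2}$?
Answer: $\frac{28206721}{81} \approx 3.4823 \cdot 10^{5}$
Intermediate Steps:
$F{\left(p,X \right)} = X \left(-5 + \frac{2 p}{p + p \left(5 + p\right)}\right)$ ($F{\left(p,X \right)} = \left(-5 + \frac{2 p}{p \left(5 + p\right) + p}\right) X = \left(-5 + \frac{2 p}{p + p \left(5 + p\right)}\right) X = X \left(-5 + \frac{2 p}{p + p \left(5 + p\right)}\right)$)
$\left(-511 + F{\left(30,k{\left(4 \right)} \right)}\right)^{2} = \left(-511 - \frac{4^{2} \left(28 + 5 \cdot 30\right)}{6 + 30}\right)^{2} = \left(-511 - \frac{16 \left(28 + 150\right)}{36}\right)^{2} = \left(-511 - 16 \cdot \frac{1}{36} \cdot 178\right)^{2} = \left(-511 - \frac{712}{9}\right)^{2} = \left(- \frac{5311}{9}\right)^{2} = \frac{28206721}{81}$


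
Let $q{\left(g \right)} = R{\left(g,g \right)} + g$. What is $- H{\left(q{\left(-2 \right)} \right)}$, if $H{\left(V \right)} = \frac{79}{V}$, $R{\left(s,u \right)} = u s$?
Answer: $- \frac{79}{2} \approx -39.5$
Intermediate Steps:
$R{\left(s,u \right)} = s u$
$q{\left(g \right)} = g + g^{2}$ ($q{\left(g \right)} = g g + g = g^{2} + g = g + g^{2}$)
$- H{\left(q{\left(-2 \right)} \right)} = - \frac{79}{\left(-2\right) \left(1 - 2\right)} = - \frac{79}{\left(-2\right) \left(-1\right)} = - \frac{79}{2}$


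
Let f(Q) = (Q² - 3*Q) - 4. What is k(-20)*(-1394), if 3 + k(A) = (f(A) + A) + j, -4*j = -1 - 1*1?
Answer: -604299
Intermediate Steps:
f(Q) = -4 + Q² - 3*Q
j = ½ (j = -(-1 - 1*1)/4 = -(-1 - 1)/4 = -¼*(-2) = ½ ≈ 0.50000)
k(A) = -13/2 + A² - 2*A (k(A) = -3 + (((-4 + A² - 3*A) + A) + ½) = -3 + ((-4 + A² - 2*A) + ½) = -3 + (-7/2 + A² - 2*A) = -13/2 + A² - 2*A)
k(-20)*(-1394) = (-13/2 + (-20)² - 2*(-20))*(-1394) = (-13/2 + 400 + 40)*(-1394) = (867/2)*(-1394) = -604299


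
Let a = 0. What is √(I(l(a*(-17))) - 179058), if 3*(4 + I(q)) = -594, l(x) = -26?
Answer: 2*I*√44815 ≈ 423.39*I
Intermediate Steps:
I(q) = -202 (I(q) = -4 + (⅓)*(-594) = -4 - 198 = -202)
√(I(l(a*(-17))) - 179058) = √(-202 - 179058) = √(-179260) = 2*I*√44815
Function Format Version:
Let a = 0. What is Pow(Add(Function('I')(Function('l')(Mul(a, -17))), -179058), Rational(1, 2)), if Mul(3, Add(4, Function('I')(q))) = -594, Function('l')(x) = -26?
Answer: Mul(2, I, Pow(44815, Rational(1, 2))) ≈ Mul(423.39, I)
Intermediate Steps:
Function('I')(q) = -202 (Function('I')(q) = Add(-4, Mul(Rational(1, 3), -594)) = Add(-4, -198) = -202)
Pow(Add(Function('I')(Function('l')(Mul(a, -17))), -179058), Rational(1, 2)) = Pow(Add(-202, -179058), Rational(1, 2)) = Pow(-179260, Rational(1, 2)) = Mul(2, I, Pow(44815, Rational(1, 2)))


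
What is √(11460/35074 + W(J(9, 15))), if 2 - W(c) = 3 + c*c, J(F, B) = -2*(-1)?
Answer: I*√1437244835/17537 ≈ 2.1618*I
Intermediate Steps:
J(F, B) = 2
W(c) = -1 - c² (W(c) = 2 - (3 + c*c) = 2 - (3 + c²) = 2 + (-3 - c²) = -1 - c²)
√(11460/35074 + W(J(9, 15))) = √(11460/35074 + (-1 - 1*2²)) = √(11460*(1/35074) + (-1 - 1*4)) = √(5730/17537 + (-1 - 4)) = √(5730/17537 - 5) = √(-81955/17537) = I*√1437244835/17537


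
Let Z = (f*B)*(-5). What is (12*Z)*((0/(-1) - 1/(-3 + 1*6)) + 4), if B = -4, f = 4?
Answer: 3520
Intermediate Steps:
Z = 80 (Z = (4*(-4))*(-5) = -16*(-5) = 80)
(12*Z)*((0/(-1) - 1/(-3 + 1*6)) + 4) = (12*80)*((0/(-1) - 1/(-3 + 1*6)) + 4) = 960*((0*(-1) - 1/(-3 + 6)) + 4) = 960*((0 - 1/3) + 4) = 960*((0 - 1*⅓) + 4) = 960*((0 - ⅓) + 4) = 960*(-⅓ + 4) = 960*(11/3) = 3520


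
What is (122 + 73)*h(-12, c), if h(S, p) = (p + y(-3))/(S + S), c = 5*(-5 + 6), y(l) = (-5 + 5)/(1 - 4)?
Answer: -325/8 ≈ -40.625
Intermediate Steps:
y(l) = 0 (y(l) = 0/(-3) = 0*(-1/3) = 0)
c = 5 (c = 5*1 = 5)
h(S, p) = p/(2*S) (h(S, p) = (p + 0)/(S + S) = p/((2*S)) = p*(1/(2*S)) = p/(2*S))
(122 + 73)*h(-12, c) = (122 + 73)*((1/2)*5/(-12)) = 195*((1/2)*5*(-1/12)) = 195*(-5/24) = -325/8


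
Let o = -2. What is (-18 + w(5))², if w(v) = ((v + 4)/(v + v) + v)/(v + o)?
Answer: 231361/900 ≈ 257.07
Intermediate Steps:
w(v) = (v + (4 + v)/(2*v))/(-2 + v) (w(v) = ((v + 4)/(v + v) + v)/(v - 2) = ((4 + v)/((2*v)) + v)/(-2 + v) = ((4 + v)*(1/(2*v)) + v)/(-2 + v) = ((4 + v)/(2*v) + v)/(-2 + v) = (v + (4 + v)/(2*v))/(-2 + v))
(-18 + w(5))² = (-18 + (2 + 5² + (½)*5)/(5*(-2 + 5)))² = (-18 + (⅕)*(2 + 25 + 5/2)/3)² = (-18 + (⅕)*(⅓)*(59/2))² = (-18 + 59/30)² = (-481/30)² = 231361/900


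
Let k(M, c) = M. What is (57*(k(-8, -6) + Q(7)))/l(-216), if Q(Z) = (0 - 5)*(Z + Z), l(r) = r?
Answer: 247/12 ≈ 20.583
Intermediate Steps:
Q(Z) = -10*Z
(57*(k(-8, -6) + Q(7)))/l(-216) = (57*(-8 - 10*7))/(-216) = (57*(-8 - 70))*(-1/216) = (57*(-78))*(-1/216) = -4446*(-1/216) = 247/12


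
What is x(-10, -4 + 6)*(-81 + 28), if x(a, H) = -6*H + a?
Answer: 1166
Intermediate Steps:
x(a, H) = a - 6*H
x(-10, -4 + 6)*(-81 + 28) = (-10 - 6*(-4 + 6))*(-81 + 28) = (-10 - 6*2)*(-53) = (-10 - 12)*(-53) = -22*(-53) = 1166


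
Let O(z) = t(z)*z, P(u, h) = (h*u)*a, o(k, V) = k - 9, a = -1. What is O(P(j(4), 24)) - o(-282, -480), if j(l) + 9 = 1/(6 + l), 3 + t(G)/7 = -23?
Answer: -192921/5 ≈ -38584.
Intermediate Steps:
t(G) = -182 (t(G) = -21 + 7*(-23) = -21 - 161 = -182)
j(l) = -9 + 1/(6 + l)
o(k, V) = -9 + k
P(u, h) = -h*u (P(u, h) = (h*u)*(-1) = -h*u)
O(z) = -182*z
O(P(j(4), 24)) - o(-282, -480) = -(-182)*24*(-53 - 9*4)/(6 + 4) - (-9 - 282) = -(-182)*24*(-53 - 36)/10 - 1*(-291) = -(-182)*24*(⅒)*(-89) + 291 = -(-182)*24*(-89)/10 + 291 = -182*1068/5 + 291 = -194376/5 + 291 = -192921/5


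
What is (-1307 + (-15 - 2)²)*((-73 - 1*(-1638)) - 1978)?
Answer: 420434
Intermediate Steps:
(-1307 + (-15 - 2)²)*((-73 - 1*(-1638)) - 1978) = (-1307 + (-17)²)*((-73 + 1638) - 1978) = (-1307 + 289)*(1565 - 1978) = -1018*(-413) = 420434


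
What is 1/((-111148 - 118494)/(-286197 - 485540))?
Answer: 771737/229642 ≈ 3.3606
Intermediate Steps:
1/((-111148 - 118494)/(-286197 - 485540)) = 1/(-229642/(-771737)) = 1/(-229642*(-1/771737)) = 1/(229642/771737) = 771737/229642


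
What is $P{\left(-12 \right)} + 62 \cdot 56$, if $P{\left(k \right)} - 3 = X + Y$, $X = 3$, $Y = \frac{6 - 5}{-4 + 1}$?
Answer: $\frac{10433}{3} \approx 3477.7$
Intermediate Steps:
$Y = - \frac{1}{3}$ ($Y = 1 \frac{1}{-3} = 1 \left(- \frac{1}{3}\right) = - \frac{1}{3} \approx -0.33333$)
$P{\left(k \right)} = \frac{17}{3}$ ($P{\left(k \right)} = 3 + \left(3 - \frac{1}{3}\right) = 3 + \frac{8}{3} = \frac{17}{3}$)
$P{\left(-12 \right)} + 62 \cdot 56 = \frac{17}{3} + 62 \cdot 56 = \frac{17}{3} + 3472 = \frac{10433}{3}$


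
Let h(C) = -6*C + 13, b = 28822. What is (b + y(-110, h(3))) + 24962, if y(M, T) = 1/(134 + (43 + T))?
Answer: 9250849/172 ≈ 53784.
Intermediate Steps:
h(C) = 13 - 6*C
y(M, T) = 1/(177 + T)
(b + y(-110, h(3))) + 24962 = (28822 + 1/(177 + (13 - 6*3))) + 24962 = (28822 + 1/(177 + (13 - 18))) + 24962 = (28822 + 1/(177 - 5)) + 24962 = (28822 + 1/172) + 24962 = 4957385/172 + 24962 = 9250849/172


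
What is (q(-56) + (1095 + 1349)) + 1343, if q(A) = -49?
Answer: 3738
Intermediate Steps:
(q(-56) + (1095 + 1349)) + 1343 = (-49 + (1095 + 1349)) + 1343 = (-49 + 2444) + 1343 = 2395 + 1343 = 3738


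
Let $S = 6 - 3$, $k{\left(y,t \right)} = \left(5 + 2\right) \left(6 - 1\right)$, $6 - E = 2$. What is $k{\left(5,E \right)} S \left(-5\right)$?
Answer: $-525$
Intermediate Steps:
$E = 4$ ($E = 6 - 2 = 4$)
$k{\left(y,t \right)} = 35$ ($k{\left(y,t \right)} = 7 \cdot 5 = 35$)
$S = 3$ ($S = 6 - 3 = 3$)
$k{\left(5,E \right)} S \left(-5\right) = 35 \cdot 3 \left(-5\right) = 105 \left(-5\right) = -525$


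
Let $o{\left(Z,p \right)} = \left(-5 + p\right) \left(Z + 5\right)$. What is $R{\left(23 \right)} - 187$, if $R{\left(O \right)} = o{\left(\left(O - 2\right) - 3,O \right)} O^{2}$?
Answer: $218819$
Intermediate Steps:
$o{\left(Z,p \right)} = \left(-5 + p\right) \left(5 + Z\right)$
$R{\left(O \right)} = O^{3} \left(-5 + O\right)$ ($R{\left(O \right)} = \left(-25 - 5 \left(\left(O - 2\right) - 3\right) + 5 O + \left(\left(O - 2\right) - 3\right) O\right) O^{2} = \left(-25 - 5 \left(\left(-2 + O\right) - 3\right) + 5 O + \left(\left(-2 + O\right) - 3\right) O\right) O^{2} = \left(-25 - 5 \left(-5 + O\right) + 5 O + \left(-5 + O\right) O\right) O^{2} = \left(-25 - \left(-25 + 5 O\right) + 5 O + O \left(-5 + O\right)\right) O^{2} = O \left(-5 + O\right) O^{2} = O^{3} \left(-5 + O\right)$)
$R{\left(23 \right)} - 187 = 23^{3} \left(-5 + 23\right) - 187 = 12167 \cdot 18 - 187 = 219006 - 187 = 218819$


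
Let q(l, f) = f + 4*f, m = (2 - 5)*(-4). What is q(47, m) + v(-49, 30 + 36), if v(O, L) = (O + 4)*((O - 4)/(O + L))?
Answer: 3405/17 ≈ 200.29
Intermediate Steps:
v(O, L) = (-4 + O)*(4 + O)/(L + O) (v(O, L) = (4 + O)*((-4 + O)/(L + O)) = (-4 + O)*(4 + O)/(L + O))
m = 12 (m = -3*(-4) = 12)
q(l, f) = 5*f
q(47, m) + v(-49, 30 + 36) = 5*12 + (-16 + (-49)²)/((30 + 36) - 49) = 60 + (-16 + 2401)/(66 - 49) = 60 + 2385/17 = 3405/17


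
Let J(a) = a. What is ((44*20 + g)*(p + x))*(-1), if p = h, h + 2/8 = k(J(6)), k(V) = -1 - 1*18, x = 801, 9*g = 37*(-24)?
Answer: -1832422/3 ≈ -6.1081e+5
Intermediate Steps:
g = -296/3 (g = (37*(-24))/9 = (1/9)*(-888) = -296/3 ≈ -98.667)
k(V) = -19 (k(V) = -1 - 18 = -19)
h = -77/4 (h = -1/4 - 19 = -77/4 ≈ -19.250)
p = -77/4 ≈ -19.250
((44*20 + g)*(p + x))*(-1) = ((44*20 - 296/3)*(-77/4 + 801))*(-1) = ((880 - 296/3)*(3127/4))*(-1) = ((2344/3)*(3127/4))*(-1) = (1832422/3)*(-1) = -1832422/3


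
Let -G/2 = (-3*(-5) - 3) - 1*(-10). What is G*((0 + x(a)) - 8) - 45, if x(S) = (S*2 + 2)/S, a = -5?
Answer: 1183/5 ≈ 236.60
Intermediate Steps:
x(S) = (2 + 2*S)/S (x(S) = (2*S + 2)/S = (2 + 2*S)/S)
G = -44 (G = -2*((-3*(-5) - 3) - 1*(-10)) = -2*((15 - 3) + 10) = -2*(12 + 10) = -2*22 = -44)
G*((0 + x(a)) - 8) - 45 = -44*((0 + (2 + 2/(-5))) - 8) - 45 = -44*((0 + (2 + 2*(-⅕))) - 8) - 45 = -44*((0 + (2 - ⅖)) - 8) - 45 = -44*((0 + 8/5) - 8) - 45 = -44*(8/5 - 8) - 45 = -44*(-32/5) - 45 = 1408/5 - 45 = 1183/5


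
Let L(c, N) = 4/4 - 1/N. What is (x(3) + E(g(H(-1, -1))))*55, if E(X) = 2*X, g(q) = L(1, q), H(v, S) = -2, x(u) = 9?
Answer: 660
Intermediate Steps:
L(c, N) = 1 - 1/N (L(c, N) = 4*(¼) - 1/N = 1 - 1/N)
g(q) = (-1 + q)/q
(x(3) + E(g(H(-1, -1))))*55 = (9 + 2*((-1 - 2)/(-2)))*55 = (9 + 2*(-½*(-3)))*55 = (9 + 2*(3/2))*55 = (9 + 3)*55 = 12*55 = 660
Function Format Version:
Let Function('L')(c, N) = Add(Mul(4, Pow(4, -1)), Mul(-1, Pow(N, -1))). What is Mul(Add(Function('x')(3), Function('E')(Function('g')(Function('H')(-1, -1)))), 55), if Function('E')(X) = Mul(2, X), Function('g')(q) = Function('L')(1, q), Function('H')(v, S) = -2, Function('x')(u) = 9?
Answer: 660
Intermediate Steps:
Function('L')(c, N) = Add(1, Mul(-1, Pow(N, -1))) (Function('L')(c, N) = Add(Mul(4, Rational(1, 4)), Mul(-1, Pow(N, -1))) = Add(1, Mul(-1, Pow(N, -1))))
Function('g')(q) = Mul(Pow(q, -1), Add(-1, q))
Mul(Add(Function('x')(3), Function('E')(Function('g')(Function('H')(-1, -1)))), 55) = Mul(Add(9, Mul(2, Mul(Pow(-2, -1), Add(-1, -2)))), 55) = Mul(Add(9, Mul(2, Mul(Rational(-1, 2), -3))), 55) = Mul(Add(9, Mul(2, Rational(3, 2))), 55) = Mul(Add(9, 3), 55) = Mul(12, 55) = 660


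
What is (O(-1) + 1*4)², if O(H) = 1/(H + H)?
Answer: 49/4 ≈ 12.250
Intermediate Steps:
O(H) = 1/(2*H)
(O(-1) + 1*4)² = ((½)/(-1) + 1*4)² = ((½)*(-1) + 4)² = (-½ + 4)² = (7/2)² = 49/4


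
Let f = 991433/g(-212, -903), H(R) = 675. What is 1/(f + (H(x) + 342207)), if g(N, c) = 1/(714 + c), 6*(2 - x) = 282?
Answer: -1/187037955 ≈ -5.3465e-9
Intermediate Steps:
x = -45 (x = 2 - 1/6*282 = 2 - 47 = -45)
f = -187380837 (f = 991433/(1/(714 - 903)) = 991433/(1/(-189)) = 991433/(-1/189) = 991433*(-189) = -187380837)
1/(f + (H(x) + 342207)) = 1/(-187380837 + (675 + 342207)) = 1/(-187380837 + 342882) = 1/(-187037955) = -1/187037955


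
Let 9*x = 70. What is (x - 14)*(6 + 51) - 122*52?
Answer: -20096/3 ≈ -6698.7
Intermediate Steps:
x = 70/9 (x = (⅑)*70 = 70/9 ≈ 7.7778)
(x - 14)*(6 + 51) - 122*52 = (70/9 - 14)*(6 + 51) - 122*52 = -56/9*57 - 6344 = -1064/3 - 6344 = -20096/3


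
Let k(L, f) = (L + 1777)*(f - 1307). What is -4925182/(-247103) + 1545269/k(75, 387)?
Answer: 8009881493173/421023975520 ≈ 19.025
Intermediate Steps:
k(L, f) = (-1307 + f)*(1777 + L) (k(L, f) = (1777 + L)*(-1307 + f) = (-1307 + f)*(1777 + L))
-4925182/(-247103) + 1545269/k(75, 387) = -4925182/(-247103) + 1545269/(-2322539 - 1307*75 + 1777*387 + 75*387) = -4925182*(-1/247103) + 1545269/(-2322539 - 98025 + 687699 + 29025) = 4925182/247103 + 1545269/(-1703840) = 4925182/247103 + 1545269*(-1/1703840) = 4925182/247103 - 1545269/1703840 = 8009881493173/421023975520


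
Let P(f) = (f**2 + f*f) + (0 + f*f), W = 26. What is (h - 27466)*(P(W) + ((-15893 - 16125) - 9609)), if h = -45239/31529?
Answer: 34293555798047/31529 ≈ 1.0877e+9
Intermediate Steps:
P(f) = 3*f**2 (P(f) = (f**2 + f**2) + (0 + f**2) = 2*f**2 + f**2 = 3*f**2)
h = -45239/31529 (h = -45239*1/31529 = -45239/31529 ≈ -1.4348)
(h - 27466)*(P(W) + ((-15893 - 16125) - 9609)) = (-45239/31529 - 27466)*(3*26**2 + ((-15893 - 16125) - 9609)) = -866020753*(3*676 + (-32018 - 9609))/31529 = -866020753*(2028 - 41627)/31529 = -866020753/31529*(-39599) = 34293555798047/31529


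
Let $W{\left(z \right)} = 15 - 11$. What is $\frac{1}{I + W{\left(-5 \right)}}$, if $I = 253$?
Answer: $\frac{1}{257} \approx 0.0038911$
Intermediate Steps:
$W{\left(z \right)} = 4$ ($W{\left(z \right)} = 15 - 11 = 4$)
$\frac{1}{I + W{\left(-5 \right)}} = \frac{1}{253 + 4} = \frac{1}{257}$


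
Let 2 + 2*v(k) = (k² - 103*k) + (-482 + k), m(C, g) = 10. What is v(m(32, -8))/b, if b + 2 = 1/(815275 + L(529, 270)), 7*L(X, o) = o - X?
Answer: 572297076/1630475 ≈ 351.00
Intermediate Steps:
L(X, o) = -X/7 + o/7 (L(X, o) = (o - X)/7 = -X/7 + o/7)
v(k) = -242 + k²/2 - 51*k (v(k) = -1 + ((k² - 103*k) + (-482 + k))/2 = -1 + (-482 + k² - 102*k)/2 = -1 + (-241 + k²/2 - 51*k) = -242 + k²/2 - 51*k)
b = -1630475/815238 (b = -2 + 1/(815275 + (-⅐*529 + (⅐)*270)) = -2 + 1/(815275 + (-529/7 + 270/7)) = -2 + 1/(815275 - 37) = -2 + 1/815238 = -1630475/815238 ≈ -2.0000)
v(m(32, -8))/b = (-242 + (½)*10² - 51*10)/(-1630475/815238) = (-242 + (½)*100 - 510)*(-815238/1630475) = (-242 + 50 - 510)*(-815238/1630475) = -702*(-815238/1630475) = 572297076/1630475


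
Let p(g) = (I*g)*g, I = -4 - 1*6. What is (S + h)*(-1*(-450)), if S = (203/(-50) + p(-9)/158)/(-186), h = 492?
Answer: 1084526061/4898 ≈ 2.2142e+5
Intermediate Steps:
I = -10 (I = -4 - 6 = -10)
p(g) = -10*g² (p(g) = (-10*g)*g = -10*g²)
S = 36287/734700 (S = (203/(-50) - 10*(-9)²/158)/(-186) = (203*(-1/50) - 10*81*(1/158))*(-1/186) = (-203/50 - 810*1/158)*(-1/186) = (-203/50 - 405/79)*(-1/186) = -36287/3950*(-1/186) = 36287/734700 ≈ 0.049390)
(S + h)*(-1*(-450)) = (36287/734700 + 492)*(-1*(-450)) = (361508687/734700)*450 = 1084526061/4898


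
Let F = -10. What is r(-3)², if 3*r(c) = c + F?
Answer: 169/9 ≈ 18.778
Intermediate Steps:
r(c) = -10/3 + c/3 (r(c) = (c - 10)/3 = (-10 + c)/3 = -10/3 + c/3)
r(-3)² = (-10/3 + (⅓)*(-3))² = (-10/3 - 1)² = (-13/3)² = 169/9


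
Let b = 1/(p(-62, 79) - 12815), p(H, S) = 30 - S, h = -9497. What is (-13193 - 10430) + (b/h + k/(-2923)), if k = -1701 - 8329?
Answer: -8434575806147669/357101179584 ≈ -23620.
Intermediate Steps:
k = -10030
b = -1/12864 (b = 1/((30 - 1*79) - 12815) = 1/((30 - 79) - 12815) = 1/(-49 - 12815) = 1/(-12864) = -1/12864 ≈ -7.7736e-5)
(-13193 - 10430) + (b/h + k/(-2923)) = (-13193 - 10430) + (-1/12864/(-9497) - 10030/(-2923)) = -23623 + (-1/12864*(-1/9497) - 10030*(-1/2923)) = -23623 + (1/122169408 + 10030/2923) = -23623 + 1225359165163/357101179584 = -8434575806147669/357101179584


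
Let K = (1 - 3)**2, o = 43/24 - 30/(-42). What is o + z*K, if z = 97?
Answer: 65605/168 ≈ 390.51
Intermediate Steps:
o = 421/168 (o = 43*(1/24) - 30*(-1/42) = 43/24 + 5/7 = 421/168 ≈ 2.5060)
K = 4 (K = (-2)**2 = 4)
o + z*K = 421/168 + 97*4 = 421/168 + 388 = 65605/168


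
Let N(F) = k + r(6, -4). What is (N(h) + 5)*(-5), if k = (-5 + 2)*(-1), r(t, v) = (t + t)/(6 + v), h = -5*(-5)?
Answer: -70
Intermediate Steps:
h = 25
r(t, v) = 2*t/(6 + v) (r(t, v) = (2*t)/(6 + v) = 2*t/(6 + v))
k = 3 (k = -3*(-1) = 3)
N(F) = 9 (N(F) = 3 + 2*6/(6 - 4) = 3 + 2*6/2 = 3 + 2*6*(½) = 3 + 6 = 9)
(N(h) + 5)*(-5) = (9 + 5)*(-5) = 14*(-5) = -70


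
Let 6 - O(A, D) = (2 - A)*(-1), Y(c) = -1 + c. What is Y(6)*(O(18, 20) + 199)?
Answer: 945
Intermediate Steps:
O(A, D) = 8 - A (O(A, D) = 6 - (2 - A)*(-1) = 6 - (-2 + A) = 6 + (2 - A) = 8 - A)
Y(6)*(O(18, 20) + 199) = (-1 + 6)*((8 - 1*18) + 199) = 5*((8 - 18) + 199) = 5*(-10 + 199) = 5*189 = 945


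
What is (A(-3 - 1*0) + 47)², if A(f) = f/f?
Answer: 2304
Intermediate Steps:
A(f) = 1
(A(-3 - 1*0) + 47)² = (1 + 47)² = 48² = 2304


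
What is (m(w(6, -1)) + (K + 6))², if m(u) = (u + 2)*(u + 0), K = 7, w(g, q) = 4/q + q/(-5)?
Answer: 246016/625 ≈ 393.63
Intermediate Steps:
w(g, q) = 4/q - q/5 (w(g, q) = 4/q + q*(-⅕) = 4/q - q/5)
m(u) = u*(2 + u) (m(u) = (2 + u)*u = u*(2 + u))
(m(w(6, -1)) + (K + 6))² = ((4/(-1) - ⅕*(-1))*(2 + (4/(-1) - ⅕*(-1))) + (7 + 6))² = ((4*(-1) + ⅕)*(2 + (4*(-1) + ⅕)) + 13)² = ((-4 + ⅕)*(2 + (-4 + ⅕)) + 13)² = (-19*(2 - 19/5)/5 + 13)² = (-19/5*(-9/5) + 13)² = (171/25 + 13)² = (496/25)² = 246016/625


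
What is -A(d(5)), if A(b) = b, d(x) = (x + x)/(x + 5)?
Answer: -1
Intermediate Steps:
d(x) = 2*x/(5 + x) (d(x) = (2*x)/(5 + x) = 2*x/(5 + x))
-A(d(5)) = -2*5/(5 + 5) = -2*5/10 = -1*1 = -1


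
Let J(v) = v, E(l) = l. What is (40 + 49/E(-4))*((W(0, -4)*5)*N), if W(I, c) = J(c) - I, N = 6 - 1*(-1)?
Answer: -3885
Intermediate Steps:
N = 7 (N = 6 + 1 = 7)
W(I, c) = c - I
(40 + 49/E(-4))*((W(0, -4)*5)*N) = (40 + 49/(-4))*(((-4 - 1*0)*5)*7) = (40 + 49*(-¼))*(((-4 + 0)*5)*7) = (40 - 49/4)*(-4*5*7) = 111*(-20*7)/4 = (111/4)*(-140) = -3885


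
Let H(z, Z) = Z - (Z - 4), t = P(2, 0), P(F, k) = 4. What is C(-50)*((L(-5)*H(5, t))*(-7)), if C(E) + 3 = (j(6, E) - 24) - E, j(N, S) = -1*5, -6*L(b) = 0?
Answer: 0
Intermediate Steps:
L(b) = 0 (L(b) = -1/6*0 = 0)
j(N, S) = -5
t = 4
H(z, Z) = 4 (H(z, Z) = Z - (-4 + Z) = Z + (4 - Z) = 4)
C(E) = -32 - E (C(E) = -3 + ((-5 - 24) - E) = -3 + (-29 - E) = -32 - E)
C(-50)*((L(-5)*H(5, t))*(-7)) = (-32 - 1*(-50))*((0*4)*(-7)) = (-32 + 50)*(0*(-7)) = 18*0 = 0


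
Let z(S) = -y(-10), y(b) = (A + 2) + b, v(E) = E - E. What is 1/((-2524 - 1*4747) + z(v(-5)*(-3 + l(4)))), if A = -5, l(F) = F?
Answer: -1/7258 ≈ -0.00013778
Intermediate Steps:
v(E) = 0
y(b) = -3 + b (y(b) = (-5 + 2) + b = -3 + b)
z(S) = 13 (z(S) = -(-3 - 10) = -1*(-13) = 13)
1/((-2524 - 1*4747) + z(v(-5)*(-3 + l(4)))) = 1/((-2524 - 1*4747) + 13) = 1/((-2524 - 4747) + 13) = 1/(-7271 + 13) = 1/(-7258) = -1/7258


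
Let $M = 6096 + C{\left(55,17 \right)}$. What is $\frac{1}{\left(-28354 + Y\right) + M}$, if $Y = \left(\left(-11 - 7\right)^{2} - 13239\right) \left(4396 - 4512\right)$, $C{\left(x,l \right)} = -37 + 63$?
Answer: $\frac{1}{1475908} \approx 6.7755 \cdot 10^{-7}$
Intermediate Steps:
$C{\left(x,l \right)} = 26$
$M = 6122$ ($M = 6096 + 26 = 6122$)
$Y = 1498140$ ($Y = \left(\left(-18\right)^{2} - 13239\right) \left(-116\right) = \left(324 - 13239\right) \left(-116\right) = \left(-12915\right) \left(-116\right) = 1498140$)
$\frac{1}{\left(-28354 + Y\right) + M} = \frac{1}{\left(-28354 + 1498140\right) + 6122} = \frac{1}{1469786 + 6122} = \frac{1}{1475908}$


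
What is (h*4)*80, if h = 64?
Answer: 20480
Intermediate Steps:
(h*4)*80 = (64*4)*80 = 256*80 = 20480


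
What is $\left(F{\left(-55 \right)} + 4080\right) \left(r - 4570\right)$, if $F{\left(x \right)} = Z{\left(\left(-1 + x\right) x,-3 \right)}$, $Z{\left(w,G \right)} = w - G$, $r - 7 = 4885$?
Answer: $2306486$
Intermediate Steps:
$r = 4892$ ($r = 7 + 4885 = 4892$)
$F{\left(x \right)} = 3 + x \left(-1 + x\right)$ ($F{\left(x \right)} = \left(-1 + x\right) x - -3 = x \left(-1 + x\right) + 3 = 3 + x \left(-1 + x\right)$)
$\left(F{\left(-55 \right)} + 4080\right) \left(r - 4570\right) = \left(\left(3 - 55 \left(-1 - 55\right)\right) + 4080\right) \left(4892 - 4570\right) = \left(\left(3 - -3080\right) + 4080\right) 322 = \left(\left(3 + 3080\right) + 4080\right) 322 = \left(3083 + 4080\right) 322 = 7163 \cdot 322 = 2306486$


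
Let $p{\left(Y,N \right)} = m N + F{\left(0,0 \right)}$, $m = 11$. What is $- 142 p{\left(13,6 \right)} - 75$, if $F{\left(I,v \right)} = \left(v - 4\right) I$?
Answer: $-9447$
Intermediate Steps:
$F{\left(I,v \right)} = I \left(-4 + v\right)$ ($F{\left(I,v \right)} = \left(-4 + v\right) I = I \left(-4 + v\right)$)
$p{\left(Y,N \right)} = 11 N$ ($p{\left(Y,N \right)} = 11 N + 0 \left(-4 + 0\right) = 11 N + 0 \left(-4\right) = 11 N + 0 = 11 N$)
$- 142 p{\left(13,6 \right)} - 75 = - 142 \cdot 11 \cdot 6 - 75 = \left(-142\right) 66 - 75 = -9372 - 75 = -9447$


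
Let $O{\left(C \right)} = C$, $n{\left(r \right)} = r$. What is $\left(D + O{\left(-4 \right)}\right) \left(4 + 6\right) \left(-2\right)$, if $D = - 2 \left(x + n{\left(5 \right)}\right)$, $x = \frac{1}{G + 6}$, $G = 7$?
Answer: $\frac{3680}{13} \approx 283.08$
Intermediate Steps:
$x = \frac{1}{13}$ ($x = \frac{1}{7 + 6} = \frac{1}{13} \approx 0.076923$)
$D = - \frac{132}{13}$ ($D = - 2 \left(\frac{1}{13} + 5\right) = \left(-2\right) \frac{66}{13} = - \frac{132}{13} \approx -10.154$)
$\left(D + O{\left(-4 \right)}\right) \left(4 + 6\right) \left(-2\right) = \left(- \frac{132}{13} - 4\right) \left(4 + 6\right) \left(-2\right) = - \frac{184 \cdot 10 \left(-2\right)}{13} = \left(- \frac{184}{13}\right) \left(-20\right) = \frac{3680}{13}$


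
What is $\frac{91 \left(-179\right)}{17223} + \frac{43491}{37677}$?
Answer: $\frac{2374120}{11384403} \approx 0.20854$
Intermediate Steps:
$\frac{91 \left(-179\right)}{17223} + \frac{43491}{37677} = \left(-16289\right) \frac{1}{17223} + 43491 \cdot \frac{1}{37677} = - \frac{16289}{17223} + \frac{763}{661} = \frac{2374120}{11384403}$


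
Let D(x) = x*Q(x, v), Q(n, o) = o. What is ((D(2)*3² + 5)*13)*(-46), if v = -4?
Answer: 40066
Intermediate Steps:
D(x) = -4*x (D(x) = x*(-4) = -4*x)
((D(2)*3² + 5)*13)*(-46) = ((-4*2*3² + 5)*13)*(-46) = ((-8*9 + 5)*13)*(-46) = ((-72 + 5)*13)*(-46) = -67*13*(-46) = -871*(-46) = 40066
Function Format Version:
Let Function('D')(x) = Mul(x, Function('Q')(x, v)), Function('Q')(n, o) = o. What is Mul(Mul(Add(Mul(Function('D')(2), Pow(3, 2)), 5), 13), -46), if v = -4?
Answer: 40066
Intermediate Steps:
Function('D')(x) = Mul(-4, x) (Function('D')(x) = Mul(x, -4) = Mul(-4, x))
Mul(Mul(Add(Mul(Function('D')(2), Pow(3, 2)), 5), 13), -46) = Mul(Mul(Add(Mul(Mul(-4, 2), Pow(3, 2)), 5), 13), -46) = Mul(Mul(Add(Mul(-8, 9), 5), 13), -46) = Mul(Mul(Add(-72, 5), 13), -46) = Mul(Mul(-67, 13), -46) = Mul(-871, -46) = 40066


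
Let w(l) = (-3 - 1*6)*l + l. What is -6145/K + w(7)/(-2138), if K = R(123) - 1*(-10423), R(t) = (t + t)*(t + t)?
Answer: -4582713/75833791 ≈ -0.060431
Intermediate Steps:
w(l) = -8*l (w(l) = (-3 - 6)*l + l = -9*l + l = -8*l)
R(t) = 4*t**2 (R(t) = (2*t)*(2*t) = 4*t**2)
K = 70939 (K = 4*123**2 - 1*(-10423) = 4*15129 + 10423 = 60516 + 10423 = 70939)
-6145/K + w(7)/(-2138) = -6145/70939 - 8*7/(-2138) = -6145*1/70939 - 56*(-1/2138) = -6145/70939 + 28/1069 = -4582713/75833791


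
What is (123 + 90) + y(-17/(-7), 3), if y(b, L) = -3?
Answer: 210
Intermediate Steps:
(123 + 90) + y(-17/(-7), 3) = (123 + 90) - 3 = 213 - 3 = 210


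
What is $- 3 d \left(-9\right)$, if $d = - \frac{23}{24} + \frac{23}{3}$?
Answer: $\frac{1449}{8} \approx 181.13$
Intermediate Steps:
$d = \frac{161}{24}$ ($d = \left(-23\right) \frac{1}{24} + 23 \cdot \frac{1}{3} = - \frac{23}{24} + \frac{23}{3} = \frac{161}{24} \approx 6.7083$)
$- 3 d \left(-9\right) = \left(-3\right) \frac{161}{24} \left(-9\right) = \left(- \frac{161}{8}\right) \left(-9\right) = \frac{1449}{8}$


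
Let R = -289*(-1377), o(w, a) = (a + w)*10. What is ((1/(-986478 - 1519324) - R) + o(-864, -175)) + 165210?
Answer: -609243157667/2505802 ≈ -2.4313e+5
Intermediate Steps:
o(w, a) = 10*a + 10*w
R = 397953
((1/(-986478 - 1519324) - R) + o(-864, -175)) + 165210 = ((1/(-986478 - 1519324) - 1*397953) + (10*(-175) + 10*(-864))) + 165210 = ((1/(-2505802) - 397953) + (-1750 - 8640)) + 165210 = ((-1/2505802 - 397953) - 10390) + 165210 = (-997191423307/2505802 - 10390) + 165210 = -1023226706087/2505802 + 165210 = -609243157667/2505802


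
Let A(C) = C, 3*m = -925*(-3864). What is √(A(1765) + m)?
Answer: √1193165 ≈ 1092.3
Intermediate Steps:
m = 1191400 (m = (-925*(-3864))/3 = (⅓)*3574200 = 1191400)
√(A(1765) + m) = √(1765 + 1191400) = √1193165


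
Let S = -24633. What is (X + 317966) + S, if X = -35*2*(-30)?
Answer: 295433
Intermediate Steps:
X = 2100 (X = -70*(-30) = -1*(-2100) = 2100)
(X + 317966) + S = (2100 + 317966) - 24633 = 320066 - 24633 = 295433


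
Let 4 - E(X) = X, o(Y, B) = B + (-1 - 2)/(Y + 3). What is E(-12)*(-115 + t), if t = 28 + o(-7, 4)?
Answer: -1316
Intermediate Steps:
o(Y, B) = B - 3/(3 + Y)
E(X) = 4 - X
t = 131/4 (t = 28 + (-3 + 3*4 + 4*(-7))/(3 - 7) = 28 + (-3 + 12 - 28)/(-4) = 28 - ¼*(-19) = 28 + 19/4 = 131/4 ≈ 32.750)
E(-12)*(-115 + t) = (4 - 1*(-12))*(-115 + 131/4) = (4 + 12)*(-329/4) = 16*(-329/4) = -1316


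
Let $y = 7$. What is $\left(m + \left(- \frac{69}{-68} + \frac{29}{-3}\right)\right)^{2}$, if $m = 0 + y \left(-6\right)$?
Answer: $\frac{106770889}{41616} \approx 2565.6$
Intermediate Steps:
$m = -42$ ($m = 0 + 7 \left(-6\right) = 0 - 42 = -42$)
$\left(m + \left(- \frac{69}{-68} + \frac{29}{-3}\right)\right)^{2} = \left(-42 + \left(- \frac{69}{-68} + \frac{29}{-3}\right)\right)^{2} = \left(-42 + \left(\left(-69\right) \left(- \frac{1}{68}\right) + 29 \left(- \frac{1}{3}\right)\right)\right)^{2} = \left(-42 + \left(\frac{69}{68} - \frac{29}{3}\right)\right)^{2} = \left(-42 - \frac{1765}{204}\right)^{2} = \left(- \frac{10333}{204}\right)^{2} = \frac{106770889}{41616}$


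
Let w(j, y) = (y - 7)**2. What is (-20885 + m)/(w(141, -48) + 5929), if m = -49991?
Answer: -35438/4477 ≈ -7.9156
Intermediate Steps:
w(j, y) = (-7 + y)**2
(-20885 + m)/(w(141, -48) + 5929) = (-20885 - 49991)/((-7 - 48)**2 + 5929) = -70876/((-55)**2 + 5929) = -70876/(3025 + 5929) = -70876/8954 = -70876*1/8954 = -35438/4477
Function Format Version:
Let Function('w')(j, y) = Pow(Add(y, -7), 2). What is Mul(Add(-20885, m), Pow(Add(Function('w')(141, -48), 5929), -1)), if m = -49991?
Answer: Rational(-35438, 4477) ≈ -7.9156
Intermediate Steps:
Function('w')(j, y) = Pow(Add(-7, y), 2)
Mul(Add(-20885, m), Pow(Add(Function('w')(141, -48), 5929), -1)) = Mul(Add(-20885, -49991), Pow(Add(Pow(Add(-7, -48), 2), 5929), -1)) = Mul(-70876, Pow(Add(Pow(-55, 2), 5929), -1)) = Mul(-70876, Pow(Add(3025, 5929), -1)) = Mul(-70876, Pow(8954, -1)) = Mul(-70876, Rational(1, 8954)) = Rational(-35438, 4477)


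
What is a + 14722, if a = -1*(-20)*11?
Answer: 14942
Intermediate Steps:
a = 220 (a = 20*11 = 220)
a + 14722 = 220 + 14722 = 14942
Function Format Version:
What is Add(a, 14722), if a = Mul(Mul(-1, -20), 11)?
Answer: 14942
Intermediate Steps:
a = 220 (a = Mul(20, 11) = 220)
Add(a, 14722) = Add(220, 14722) = 14942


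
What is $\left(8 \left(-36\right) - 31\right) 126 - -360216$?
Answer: $320022$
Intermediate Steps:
$\left(8 \left(-36\right) - 31\right) 126 - -360216 = \left(-288 - 31\right) 126 + 360216 = \left(-319\right) 126 + 360216 = -40194 + 360216 = 320022$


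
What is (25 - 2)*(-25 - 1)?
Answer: -598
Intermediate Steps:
(25 - 2)*(-25 - 1) = 23*(-26) = -598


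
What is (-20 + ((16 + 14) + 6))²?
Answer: 256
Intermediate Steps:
(-20 + ((16 + 14) + 6))² = (-20 + (30 + 6))² = (-20 + 36)² = 16² = 256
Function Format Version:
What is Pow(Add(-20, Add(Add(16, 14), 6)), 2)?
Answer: 256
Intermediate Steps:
Pow(Add(-20, Add(Add(16, 14), 6)), 2) = Pow(Add(-20, Add(30, 6)), 2) = Pow(Add(-20, 36), 2) = Pow(16, 2) = 256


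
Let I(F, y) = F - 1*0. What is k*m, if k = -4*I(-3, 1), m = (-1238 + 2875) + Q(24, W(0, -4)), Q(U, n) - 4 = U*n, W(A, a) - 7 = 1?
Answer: 21996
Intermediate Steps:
W(A, a) = 8 (W(A, a) = 7 + 1 = 8)
Q(U, n) = 4 + U*n
I(F, y) = F (I(F, y) = F + 0 = F)
m = 1833 (m = (-1238 + 2875) + (4 + 24*8) = 1637 + (4 + 192) = 1637 + 196 = 1833)
k = 12 (k = -4*(-3) = 12)
k*m = 12*1833 = 21996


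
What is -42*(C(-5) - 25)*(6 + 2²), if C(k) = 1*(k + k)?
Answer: 14700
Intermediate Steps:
C(k) = 2*k (C(k) = 1*(2*k) = 2*k)
-42*(C(-5) - 25)*(6 + 2²) = -42*(2*(-5) - 25)*(6 + 2²) = -42*(-10 - 25)*(6 + 4) = -(-1470)*10 = -42*(-350) = 14700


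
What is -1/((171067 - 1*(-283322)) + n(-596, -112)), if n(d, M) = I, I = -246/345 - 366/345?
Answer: -115/52254531 ≈ -2.2008e-6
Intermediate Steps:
I = -204/115 (I = -246*1/345 - 366*1/345 = -82/115 - 122/115 = -204/115 ≈ -1.7739)
n(d, M) = -204/115
-1/((171067 - 1*(-283322)) + n(-596, -112)) = -1/((171067 - 1*(-283322)) - 204/115) = -1/((171067 + 283322) - 204/115) = -1/(454389 - 204/115) = -1/52254531/115 = -1*115/52254531 = -115/52254531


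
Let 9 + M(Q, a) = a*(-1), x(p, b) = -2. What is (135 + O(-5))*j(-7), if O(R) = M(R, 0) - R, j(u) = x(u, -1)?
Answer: -262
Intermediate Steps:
j(u) = -2
M(Q, a) = -9 - a (M(Q, a) = -9 + a*(-1) = -9 - a)
O(R) = -9 - R (O(R) = (-9 - 1*0) - R = (-9 + 0) - R = -9 - R)
(135 + O(-5))*j(-7) = (135 + (-9 - 1*(-5)))*(-2) = (135 + (-9 + 5))*(-2) = (135 - 4)*(-2) = 131*(-2) = -262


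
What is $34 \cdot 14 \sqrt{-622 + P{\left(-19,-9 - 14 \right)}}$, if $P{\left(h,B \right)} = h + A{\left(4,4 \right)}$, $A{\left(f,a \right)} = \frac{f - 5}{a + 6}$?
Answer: $\frac{238 i \sqrt{64110}}{5} \approx 12052.0 i$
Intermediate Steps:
$A{\left(f,a \right)} = \frac{-5 + f}{6 + a}$
$P{\left(h,B \right)} = - \frac{1}{10} + h$ ($P{\left(h,B \right)} = h + \frac{-5 + 4}{6 + 4} = h + \frac{1}{10} \left(-1\right) = h - \frac{1}{10} = - \frac{1}{10} + h$)
$34 \cdot 14 \sqrt{-622 + P{\left(-19,-9 - 14 \right)}} = 34 \cdot 14 \sqrt{-622 - \frac{191}{10}} = 476 \sqrt{-622 - \frac{191}{10}} = 476 \sqrt{- \frac{6411}{10}} = 476 \frac{i \sqrt{64110}}{10} = \frac{238 i \sqrt{64110}}{5}$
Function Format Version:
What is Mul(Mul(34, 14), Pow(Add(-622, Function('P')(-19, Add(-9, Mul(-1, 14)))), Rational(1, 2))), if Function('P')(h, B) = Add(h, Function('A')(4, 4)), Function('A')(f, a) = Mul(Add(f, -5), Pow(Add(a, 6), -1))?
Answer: Mul(Rational(238, 5), I, Pow(64110, Rational(1, 2))) ≈ Mul(12052., I)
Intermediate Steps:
Function('A')(f, a) = Mul(Pow(Add(6, a), -1), Add(-5, f)) (Function('A')(f, a) = Mul(Add(-5, f), Pow(Add(6, a), -1)) = Mul(Pow(Add(6, a), -1), Add(-5, f)))
Function('P')(h, B) = Add(Rational(-1, 10), h) (Function('P')(h, B) = Add(h, Mul(Pow(Add(6, 4), -1), Add(-5, 4))) = Add(h, Mul(Pow(10, -1), -1)) = Add(h, Mul(Rational(1, 10), -1)) = Add(h, Rational(-1, 10)) = Add(Rational(-1, 10), h))
Mul(Mul(34, 14), Pow(Add(-622, Function('P')(-19, Add(-9, Mul(-1, 14)))), Rational(1, 2))) = Mul(Mul(34, 14), Pow(Add(-622, Add(Rational(-1, 10), -19)), Rational(1, 2))) = Mul(476, Pow(Add(-622, Rational(-191, 10)), Rational(1, 2))) = Mul(476, Pow(Rational(-6411, 10), Rational(1, 2))) = Mul(476, Mul(Rational(1, 10), I, Pow(64110, Rational(1, 2)))) = Mul(Rational(238, 5), I, Pow(64110, Rational(1, 2)))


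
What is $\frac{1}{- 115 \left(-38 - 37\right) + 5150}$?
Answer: $\frac{1}{13775} \approx 7.2595 \cdot 10^{-5}$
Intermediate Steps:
$\frac{1}{- 115 \left(-38 - 37\right) + 5150} = \frac{1}{\left(-115\right) \left(-75\right) + 5150} = \frac{1}{8625 + 5150} = \frac{1}{13775}$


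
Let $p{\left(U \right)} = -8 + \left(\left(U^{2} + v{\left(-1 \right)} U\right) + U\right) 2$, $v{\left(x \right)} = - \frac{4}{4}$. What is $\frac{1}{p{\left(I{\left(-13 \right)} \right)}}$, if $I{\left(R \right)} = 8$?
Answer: $\frac{1}{120} \approx 0.0083333$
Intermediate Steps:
$v{\left(x \right)} = -1$ ($v{\left(x \right)} = \left(-4\right) \frac{1}{4} = -1$)
$p{\left(U \right)} = -8 + 2 U^{2}$ ($p{\left(U \right)} = -8 + \left(\left(U^{2} - U\right) + U\right) 2 = -8 + U^{2} \cdot 2 = -8 + 2 U^{2}$)
$\frac{1}{p{\left(I{\left(-13 \right)} \right)}} = \frac{1}{-8 + 2 \cdot 8^{2}} = \frac{1}{-8 + 2 \cdot 64} = \frac{1}{-8 + 128} = \frac{1}{120}$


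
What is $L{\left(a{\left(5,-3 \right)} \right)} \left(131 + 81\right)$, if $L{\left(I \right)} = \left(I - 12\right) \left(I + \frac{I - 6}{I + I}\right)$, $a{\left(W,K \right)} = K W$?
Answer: $\frac{409266}{5} \approx 81853.0$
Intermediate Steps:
$L{\left(I \right)} = \left(-12 + I\right) \left(I + \frac{-6 + I}{2 I}\right)$
$L{\left(a{\left(5,-3 \right)} \right)} \left(131 + 81\right) = \left(-9 + \left(\left(-3\right) 5\right)^{2} + \frac{36}{\left(-3\right) 5} - \frac{23 \left(\left(-3\right) 5\right)}{2}\right) \left(131 + 81\right) = \left(-9 + \left(-15\right)^{2} + \frac{36}{-15} - - \frac{345}{2}\right) 212 = \left(-9 + 225 + 36 \left(- \frac{1}{15}\right) + \frac{345}{2}\right) 212 = \left(-9 + 225 - \frac{12}{5} + \frac{345}{2}\right) 212 = \frac{3861}{10} \cdot 212 = \frac{409266}{5}$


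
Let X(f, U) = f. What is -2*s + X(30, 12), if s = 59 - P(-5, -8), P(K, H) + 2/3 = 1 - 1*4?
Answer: -286/3 ≈ -95.333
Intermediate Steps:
P(K, H) = -11/3 (P(K, H) = -⅔ + (1 - 1*4) = -⅔ + (1 - 4) = -⅔ - 3 = -11/3)
s = 188/3 (s = 59 - 1*(-11/3) = 59 + 11/3 = 188/3 ≈ 62.667)
-2*s + X(30, 12) = -2*188/3 + 30 = -376/3 + 30 = -286/3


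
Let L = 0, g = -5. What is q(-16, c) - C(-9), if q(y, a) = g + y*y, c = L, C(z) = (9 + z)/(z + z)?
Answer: 251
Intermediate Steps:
C(z) = (9 + z)/(2*z) (C(z) = (9 + z)/((2*z)) = (9 + z)*(1/(2*z)) = (9 + z)/(2*z))
c = 0
q(y, a) = -5 + y**2 (q(y, a) = -5 + y*y = -5 + y**2)
q(-16, c) - C(-9) = (-5 + (-16)**2) - (9 - 9)/(2*(-9)) = (-5 + 256) - (-1)*0/(2*9) = 251 - 1*0 = 251 + 0 = 251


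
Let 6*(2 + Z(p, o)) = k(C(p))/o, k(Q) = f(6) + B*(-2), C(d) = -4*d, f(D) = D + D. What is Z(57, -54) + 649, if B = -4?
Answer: 52402/81 ≈ 646.94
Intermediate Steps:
f(D) = 2*D
k(Q) = 20 (k(Q) = 2*6 - 4*(-2) = 12 + 8 = 20)
Z(p, o) = -2 + 10/(3*o) (Z(p, o) = -2 + (20/o)/6 = -2 + 10/(3*o))
Z(57, -54) + 649 = (-2 + (10/3)/(-54)) + 649 = (-2 + (10/3)*(-1/54)) + 649 = (-2 - 5/81) + 649 = -167/81 + 649 = 52402/81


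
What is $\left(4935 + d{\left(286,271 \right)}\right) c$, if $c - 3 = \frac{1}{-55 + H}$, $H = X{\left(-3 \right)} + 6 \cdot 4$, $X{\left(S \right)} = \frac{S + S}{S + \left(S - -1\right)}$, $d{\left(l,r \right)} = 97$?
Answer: $\frac{2224144}{149} \approx 14927.0$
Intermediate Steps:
$X{\left(S \right)} = \frac{2 S}{1 + 2 S}$ ($X{\left(S \right)} = \frac{2 S}{S + \left(S + 1\right)} = \frac{2 S}{S + \left(1 + S\right)} = \frac{2 S}{1 + 2 S}$)
$H = \frac{126}{5}$ ($H = 2 \left(-3\right) \frac{1}{1 + 2 \left(-3\right)} + 6 \cdot 4 = 2 \left(-3\right) \frac{1}{1 - 6} + 24 = 2 \left(-3\right) \frac{1}{-5} + 24 = 2 \left(-3\right) \left(- \frac{1}{5}\right) + 24 = \frac{6}{5} + 24 = \frac{126}{5} \approx 25.2$)
$c = \frac{442}{149}$ ($c = 3 + \frac{1}{-55 + \frac{126}{5}} = 3 + \frac{1}{- \frac{149}{5}} = 3 - \frac{5}{149} = \frac{442}{149} \approx 2.9664$)
$\left(4935 + d{\left(286,271 \right)}\right) c = \left(4935 + 97\right) \frac{442}{149} = 5032 \cdot \frac{442}{149} = \frac{2224144}{149}$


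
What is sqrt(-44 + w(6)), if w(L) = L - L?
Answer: 2*I*sqrt(11) ≈ 6.6332*I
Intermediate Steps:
w(L) = 0
sqrt(-44 + w(6)) = sqrt(-44 + 0) = sqrt(-44) = 2*I*sqrt(11)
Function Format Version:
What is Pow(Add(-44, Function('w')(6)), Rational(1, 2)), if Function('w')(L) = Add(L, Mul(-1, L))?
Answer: Mul(2, I, Pow(11, Rational(1, 2))) ≈ Mul(6.6332, I)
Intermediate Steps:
Function('w')(L) = 0
Pow(Add(-44, Function('w')(6)), Rational(1, 2)) = Pow(Add(-44, 0), Rational(1, 2)) = Pow(-44, Rational(1, 2)) = Mul(2, I, Pow(11, Rational(1, 2)))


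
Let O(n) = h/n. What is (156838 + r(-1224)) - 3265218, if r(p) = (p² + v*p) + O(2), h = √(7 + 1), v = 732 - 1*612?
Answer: -1757084 + √2 ≈ -1.7571e+6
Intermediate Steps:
v = 120 (v = 732 - 612 = 120)
h = 2*√2 (h = √8 = 2*√2 ≈ 2.8284)
O(n) = 2*√2/n (O(n) = (2*√2)/n = 2*√2/n)
r(p) = √2 + p² + 120*p (r(p) = (p² + 120*p) + 2*√2/2 = (p² + 120*p) + 2*√2*(½) = (p² + 120*p) + √2 = √2 + p² + 120*p)
(156838 + r(-1224)) - 3265218 = (156838 + (√2 + (-1224)² + 120*(-1224))) - 3265218 = (156838 + (√2 + 1498176 - 146880)) - 3265218 = (156838 + (1351296 + √2)) - 3265218 = (1508134 + √2) - 3265218 = -1757084 + √2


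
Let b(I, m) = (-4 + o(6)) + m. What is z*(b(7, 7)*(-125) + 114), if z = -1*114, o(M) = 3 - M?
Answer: -12996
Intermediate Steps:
b(I, m) = -7 + m (b(I, m) = (-4 + (3 - 1*6)) + m = (-4 + (3 - 6)) + m = (-4 - 3) + m = -7 + m)
z = -114
z*(b(7, 7)*(-125) + 114) = -114*((-7 + 7)*(-125) + 114) = -114*(0*(-125) + 114) = -114*(0 + 114) = -114*114 = -12996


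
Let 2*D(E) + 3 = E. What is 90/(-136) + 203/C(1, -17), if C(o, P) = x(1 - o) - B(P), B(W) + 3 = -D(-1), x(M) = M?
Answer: 13759/68 ≈ 202.34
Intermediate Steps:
D(E) = -3/2 + E/2
B(W) = -1 (B(W) = -3 - (-3/2 + (1/2)*(-1)) = -3 - (-3/2 - 1/2) = -3 - 1*(-2) = -3 + 2 = -1)
C(o, P) = 2 - o (C(o, P) = (1 - o) - 1*(-1) = (1 - o) + 1 = 2 - o)
90/(-136) + 203/C(1, -17) = 90/(-136) + 203/(2 - 1*1) = 90*(-1/136) + 203/(2 - 1) = -45/68 + 203/1 = -45/68 + 203*1 = -45/68 + 203 = 13759/68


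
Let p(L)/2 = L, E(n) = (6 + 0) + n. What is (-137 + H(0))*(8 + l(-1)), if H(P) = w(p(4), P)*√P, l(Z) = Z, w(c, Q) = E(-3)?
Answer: -959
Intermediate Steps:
E(n) = 6 + n
p(L) = 2*L
w(c, Q) = 3 (w(c, Q) = 6 - 3 = 3)
H(P) = 3*√P
(-137 + H(0))*(8 + l(-1)) = (-137 + 3*√0)*(8 - 1) = (-137 + 3*0)*7 = (-137 + 0)*7 = -137*7 = -959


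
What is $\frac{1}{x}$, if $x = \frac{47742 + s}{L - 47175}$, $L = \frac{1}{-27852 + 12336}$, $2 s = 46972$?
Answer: $- \frac{731967301}{1105173648} \approx -0.66231$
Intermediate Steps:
$s = 23486$ ($s = \frac{1}{2} \cdot 46972 = 23486$)
$L = - \frac{1}{15516}$ ($L = \frac{1}{-15516} = - \frac{1}{15516} \approx -6.445 \cdot 10^{-5}$)
$x = - \frac{1105173648}{731967301}$ ($x = \frac{47742 + 23486}{- \frac{1}{15516} - 47175} = \frac{71228}{- \frac{731967301}{15516}} = 71228 \left(- \frac{15516}{731967301}\right) = - \frac{1105173648}{731967301} \approx -1.5099$)
$\frac{1}{x} = \frac{1}{- \frac{1105173648}{731967301}} = - \frac{731967301}{1105173648}$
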